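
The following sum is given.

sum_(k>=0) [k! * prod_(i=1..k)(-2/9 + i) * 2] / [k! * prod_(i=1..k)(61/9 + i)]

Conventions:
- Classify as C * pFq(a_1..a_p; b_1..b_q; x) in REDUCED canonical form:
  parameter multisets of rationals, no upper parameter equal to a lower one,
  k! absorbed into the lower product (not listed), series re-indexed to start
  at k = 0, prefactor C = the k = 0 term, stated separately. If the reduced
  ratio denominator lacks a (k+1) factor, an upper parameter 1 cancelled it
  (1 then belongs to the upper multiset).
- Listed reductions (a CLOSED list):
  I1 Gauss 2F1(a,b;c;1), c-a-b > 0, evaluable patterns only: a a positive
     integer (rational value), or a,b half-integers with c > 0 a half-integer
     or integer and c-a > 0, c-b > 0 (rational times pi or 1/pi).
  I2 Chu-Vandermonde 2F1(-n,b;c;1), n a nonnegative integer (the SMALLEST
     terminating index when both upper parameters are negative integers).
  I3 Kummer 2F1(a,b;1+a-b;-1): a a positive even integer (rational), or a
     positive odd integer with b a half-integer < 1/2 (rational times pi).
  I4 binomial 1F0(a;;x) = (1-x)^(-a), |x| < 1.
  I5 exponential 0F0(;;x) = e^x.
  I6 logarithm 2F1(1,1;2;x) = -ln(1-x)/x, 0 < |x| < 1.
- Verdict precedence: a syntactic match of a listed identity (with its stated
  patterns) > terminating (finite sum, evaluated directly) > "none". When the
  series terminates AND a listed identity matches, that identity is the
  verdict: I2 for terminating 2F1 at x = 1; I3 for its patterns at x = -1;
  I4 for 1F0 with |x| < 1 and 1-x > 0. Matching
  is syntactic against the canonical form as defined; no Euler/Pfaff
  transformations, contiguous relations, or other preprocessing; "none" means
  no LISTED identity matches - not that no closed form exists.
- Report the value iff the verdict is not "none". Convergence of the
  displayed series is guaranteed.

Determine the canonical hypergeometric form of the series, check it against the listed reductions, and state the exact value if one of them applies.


Key step: t_0 being 2, the running product (C = 2, x = 1) telescopes to a rising factorial.
Ratio: r(k) = 1 * (k+7/9) (k+1) / [(k+70/9) (k+1)] - poly over poly, x = 1 from leading terms; C = 2 at k = 0.

Reduced: x = 1, 2F1, upper = {7/9, 1}, lower = {70/9}, C = 2. Verdict: this is Gauss's theorem (I1) (x = 1: the Gamma ratio telescopes since c-a-b = 6 > 0 and a = 1 in Z>0). Its exact value is 61/27.


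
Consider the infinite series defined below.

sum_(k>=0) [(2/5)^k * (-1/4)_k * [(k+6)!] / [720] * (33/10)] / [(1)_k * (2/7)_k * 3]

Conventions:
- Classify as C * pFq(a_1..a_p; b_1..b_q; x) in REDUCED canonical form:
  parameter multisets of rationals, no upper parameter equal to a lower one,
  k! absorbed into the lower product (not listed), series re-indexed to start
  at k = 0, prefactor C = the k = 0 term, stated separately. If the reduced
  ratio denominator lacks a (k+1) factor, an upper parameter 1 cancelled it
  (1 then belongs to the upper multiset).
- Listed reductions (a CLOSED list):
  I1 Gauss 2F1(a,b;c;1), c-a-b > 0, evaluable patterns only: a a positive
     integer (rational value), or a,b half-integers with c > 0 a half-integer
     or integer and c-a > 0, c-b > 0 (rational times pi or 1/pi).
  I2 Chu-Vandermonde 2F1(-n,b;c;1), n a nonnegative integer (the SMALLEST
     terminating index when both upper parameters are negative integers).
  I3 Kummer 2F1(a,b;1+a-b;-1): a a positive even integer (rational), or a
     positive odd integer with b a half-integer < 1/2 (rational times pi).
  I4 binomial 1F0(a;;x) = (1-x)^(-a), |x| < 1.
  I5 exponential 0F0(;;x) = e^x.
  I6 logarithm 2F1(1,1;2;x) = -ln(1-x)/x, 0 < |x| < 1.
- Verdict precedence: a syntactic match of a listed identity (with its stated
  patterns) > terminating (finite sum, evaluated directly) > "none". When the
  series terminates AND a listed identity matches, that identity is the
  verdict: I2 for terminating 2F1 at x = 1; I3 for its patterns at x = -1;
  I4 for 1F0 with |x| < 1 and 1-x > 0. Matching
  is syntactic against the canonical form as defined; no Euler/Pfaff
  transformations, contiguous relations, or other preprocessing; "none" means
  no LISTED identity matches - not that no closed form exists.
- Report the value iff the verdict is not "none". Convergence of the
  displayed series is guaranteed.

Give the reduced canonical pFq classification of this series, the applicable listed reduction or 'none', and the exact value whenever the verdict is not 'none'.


Canonical form: C = 11/10 times 2F1 with upper {-1/4, 7}, lower {2/7}, x = 2/5. Verdict: none (x = 2/5): each listed identity misses the multisets {-1/4, 7} ; {2/7}.

Key step: from the first term 11/10: (1)_k (prefactor 11/10) is k! itself.
Adjacent-term ratio: r(k) = (2/5) * (k-1/4) (k+7) / [(k+2/7) (k+1)] ; factor over Q: parameters, x = (2/5), and C = 11/10.


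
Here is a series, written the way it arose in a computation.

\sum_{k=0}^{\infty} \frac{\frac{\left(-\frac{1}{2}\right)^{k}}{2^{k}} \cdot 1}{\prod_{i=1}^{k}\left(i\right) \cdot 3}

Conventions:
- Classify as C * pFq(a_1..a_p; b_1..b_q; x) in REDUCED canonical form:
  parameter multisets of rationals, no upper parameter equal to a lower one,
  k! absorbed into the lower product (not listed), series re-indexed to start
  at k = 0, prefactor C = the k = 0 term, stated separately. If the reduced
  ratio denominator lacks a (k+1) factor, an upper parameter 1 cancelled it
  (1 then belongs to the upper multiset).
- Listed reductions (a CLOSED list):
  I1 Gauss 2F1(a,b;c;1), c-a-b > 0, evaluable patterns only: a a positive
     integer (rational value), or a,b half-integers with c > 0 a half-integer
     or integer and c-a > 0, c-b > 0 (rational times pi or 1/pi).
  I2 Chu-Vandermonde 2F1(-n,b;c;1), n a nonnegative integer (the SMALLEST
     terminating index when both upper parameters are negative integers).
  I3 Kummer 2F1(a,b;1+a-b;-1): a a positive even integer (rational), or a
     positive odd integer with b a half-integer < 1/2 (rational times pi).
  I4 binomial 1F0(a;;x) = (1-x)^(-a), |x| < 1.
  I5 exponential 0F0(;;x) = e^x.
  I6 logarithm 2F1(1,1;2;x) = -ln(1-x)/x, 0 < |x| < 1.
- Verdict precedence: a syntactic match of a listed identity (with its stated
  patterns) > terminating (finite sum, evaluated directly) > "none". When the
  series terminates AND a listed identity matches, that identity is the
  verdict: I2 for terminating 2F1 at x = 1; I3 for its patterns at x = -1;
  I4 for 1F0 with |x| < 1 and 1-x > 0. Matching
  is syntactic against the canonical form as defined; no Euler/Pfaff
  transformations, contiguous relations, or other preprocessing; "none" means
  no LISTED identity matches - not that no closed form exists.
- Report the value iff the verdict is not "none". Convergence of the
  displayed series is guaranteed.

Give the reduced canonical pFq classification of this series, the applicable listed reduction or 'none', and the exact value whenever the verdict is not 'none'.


x = -\frac{1}{4} here; the reduced form reads 0F0, upper {-}, lower {-}, C = \frac{1}{3}. Verdict (x = -\frac{1}{4}): the I5 exponential reduction applies (the 0F0 exponential series at x = -\frac{1}{4}). Hence: \frac{1}{3} \cdot e^{-\frac{1}{4}}.

Structural cue: with t_0 = \frac{1}{3}, the two k-th powers (C = 1/3, x = -1/4) combine into one argument.
Consecutive-term ratio: r(k) = -\frac{1}{4} * 1 / [(k+1)] ; factor over Q: parameters, x = -\frac{1}{4}, and C = \frac{1}{3}.


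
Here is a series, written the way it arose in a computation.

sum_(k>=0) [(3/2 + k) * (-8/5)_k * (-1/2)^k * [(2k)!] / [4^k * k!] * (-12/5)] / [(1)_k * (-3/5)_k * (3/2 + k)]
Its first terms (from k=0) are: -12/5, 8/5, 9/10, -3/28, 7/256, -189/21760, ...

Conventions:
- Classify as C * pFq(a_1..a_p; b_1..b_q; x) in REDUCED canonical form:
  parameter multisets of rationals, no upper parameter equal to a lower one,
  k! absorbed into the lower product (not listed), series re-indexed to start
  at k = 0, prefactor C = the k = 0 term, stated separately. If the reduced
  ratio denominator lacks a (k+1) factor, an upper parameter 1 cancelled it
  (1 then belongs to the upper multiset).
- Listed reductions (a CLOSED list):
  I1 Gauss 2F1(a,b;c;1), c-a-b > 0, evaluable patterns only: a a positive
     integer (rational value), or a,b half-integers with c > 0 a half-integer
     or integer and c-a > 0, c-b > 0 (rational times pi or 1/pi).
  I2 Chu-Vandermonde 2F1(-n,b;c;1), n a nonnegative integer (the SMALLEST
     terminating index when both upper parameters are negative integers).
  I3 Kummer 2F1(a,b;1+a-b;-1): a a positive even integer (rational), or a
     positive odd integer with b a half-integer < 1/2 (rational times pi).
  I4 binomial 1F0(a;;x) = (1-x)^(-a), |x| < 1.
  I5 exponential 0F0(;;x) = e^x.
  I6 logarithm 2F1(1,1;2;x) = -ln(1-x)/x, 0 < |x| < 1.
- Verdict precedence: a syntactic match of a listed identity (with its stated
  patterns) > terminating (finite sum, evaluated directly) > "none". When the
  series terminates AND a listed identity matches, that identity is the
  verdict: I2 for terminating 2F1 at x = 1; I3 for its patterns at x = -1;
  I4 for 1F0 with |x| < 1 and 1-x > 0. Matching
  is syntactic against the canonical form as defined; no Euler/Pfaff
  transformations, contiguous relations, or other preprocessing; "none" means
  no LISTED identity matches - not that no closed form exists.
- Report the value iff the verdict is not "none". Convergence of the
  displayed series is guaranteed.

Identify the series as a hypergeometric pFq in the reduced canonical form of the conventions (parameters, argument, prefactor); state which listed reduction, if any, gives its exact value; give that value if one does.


Canonical form: C = -12/5 times 2F1 with upper {-8/5, 1/2}, lower {-3/5}, x = -1/2. Verdict: none. No listed pattern accepts 2F1(-8/5, 1/2; -3/5; -1/2).

Key step: with t_0 = -12/5, striking the common factor k + 3/2 reduces the term (C = -12/5, x = -1/2).
Consecutive-term ratio: r(k) = (-1/2) * (k-8/5) (k+1/2) / [(k-3/5) (k+1)] - poly over poly, x = (-1/2) from leading terms; C = -12/5 at k = 0.


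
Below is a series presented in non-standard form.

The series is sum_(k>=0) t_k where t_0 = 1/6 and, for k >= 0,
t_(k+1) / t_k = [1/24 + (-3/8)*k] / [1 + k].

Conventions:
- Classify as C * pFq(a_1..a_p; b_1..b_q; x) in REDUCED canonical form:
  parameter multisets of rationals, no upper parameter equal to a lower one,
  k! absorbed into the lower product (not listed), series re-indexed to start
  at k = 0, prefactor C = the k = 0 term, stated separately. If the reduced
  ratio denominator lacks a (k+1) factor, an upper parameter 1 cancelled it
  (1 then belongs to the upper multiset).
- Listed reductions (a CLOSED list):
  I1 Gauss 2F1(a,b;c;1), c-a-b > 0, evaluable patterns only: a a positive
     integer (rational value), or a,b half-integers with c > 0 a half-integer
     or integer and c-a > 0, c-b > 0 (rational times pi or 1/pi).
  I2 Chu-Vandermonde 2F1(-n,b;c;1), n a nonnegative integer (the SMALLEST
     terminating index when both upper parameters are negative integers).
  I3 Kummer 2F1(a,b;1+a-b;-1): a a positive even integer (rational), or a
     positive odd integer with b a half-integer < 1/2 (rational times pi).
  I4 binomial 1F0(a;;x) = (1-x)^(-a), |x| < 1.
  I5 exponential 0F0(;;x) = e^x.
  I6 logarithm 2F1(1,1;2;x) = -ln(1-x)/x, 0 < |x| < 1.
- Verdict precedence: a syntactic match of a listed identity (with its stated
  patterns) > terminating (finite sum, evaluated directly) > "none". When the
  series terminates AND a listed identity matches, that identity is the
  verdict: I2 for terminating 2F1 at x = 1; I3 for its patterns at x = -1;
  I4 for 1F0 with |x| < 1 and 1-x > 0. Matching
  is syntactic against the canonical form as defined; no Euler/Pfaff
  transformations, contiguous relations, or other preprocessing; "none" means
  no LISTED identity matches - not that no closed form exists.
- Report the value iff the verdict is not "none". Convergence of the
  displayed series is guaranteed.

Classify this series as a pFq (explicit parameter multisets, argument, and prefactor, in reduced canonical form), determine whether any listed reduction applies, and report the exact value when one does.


x = -3/8 here; the reduced form reads 1F0, upper {-1/9}, lower {-}, C = 1/6. Verdict: binomial (I4) applies (the 1F0 binomial series: exponent 1/9, x = -3/8). Sum: (1/6) * (11/8)^(1/9).

Key step: x = (-3/8) and roots of the ratio polynomials (prefactor 1/6) are the negated parameters.
Term ratio: r(k) = (-3/8) * (k-1/9) / [(k+1)] - rational in k. x = (-3/8); t_0 = 1/6; negate the roots.


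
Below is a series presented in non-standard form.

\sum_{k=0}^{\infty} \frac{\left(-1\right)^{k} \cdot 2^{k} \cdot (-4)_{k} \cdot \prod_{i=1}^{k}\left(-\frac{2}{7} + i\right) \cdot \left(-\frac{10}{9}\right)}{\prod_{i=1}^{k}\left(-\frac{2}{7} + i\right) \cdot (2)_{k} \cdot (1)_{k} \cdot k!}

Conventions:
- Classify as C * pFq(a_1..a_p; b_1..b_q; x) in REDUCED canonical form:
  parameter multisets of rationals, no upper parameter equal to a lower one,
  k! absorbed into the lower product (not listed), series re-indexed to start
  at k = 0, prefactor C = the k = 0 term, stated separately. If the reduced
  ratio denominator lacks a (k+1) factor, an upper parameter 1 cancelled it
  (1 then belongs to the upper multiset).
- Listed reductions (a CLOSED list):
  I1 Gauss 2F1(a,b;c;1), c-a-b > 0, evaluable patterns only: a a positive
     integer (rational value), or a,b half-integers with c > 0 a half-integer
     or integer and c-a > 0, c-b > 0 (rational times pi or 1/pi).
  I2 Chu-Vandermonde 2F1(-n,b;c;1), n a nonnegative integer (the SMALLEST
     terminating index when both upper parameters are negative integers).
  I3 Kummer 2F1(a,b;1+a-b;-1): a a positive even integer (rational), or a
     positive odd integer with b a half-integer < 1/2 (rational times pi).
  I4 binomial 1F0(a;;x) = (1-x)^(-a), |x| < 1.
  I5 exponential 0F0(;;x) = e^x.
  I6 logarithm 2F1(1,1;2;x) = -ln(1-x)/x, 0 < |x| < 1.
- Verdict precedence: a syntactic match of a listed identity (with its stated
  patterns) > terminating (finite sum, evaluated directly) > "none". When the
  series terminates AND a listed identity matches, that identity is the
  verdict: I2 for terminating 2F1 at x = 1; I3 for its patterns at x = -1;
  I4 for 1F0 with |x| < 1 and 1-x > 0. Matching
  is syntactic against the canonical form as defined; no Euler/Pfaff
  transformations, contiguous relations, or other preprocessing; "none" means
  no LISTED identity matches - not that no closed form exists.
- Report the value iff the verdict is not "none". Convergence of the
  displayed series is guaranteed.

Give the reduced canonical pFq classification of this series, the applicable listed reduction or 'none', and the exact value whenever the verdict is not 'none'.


Canonical form: C = -\frac{10}{9} times 1F2 with upper {-4}, lower {1, 2}, x = -2. Verdict: terminating - no listed pattern fits, but -4 in the upper list cuts the series at k = 4; direct evaluation. Its exact value is -\frac{1301}{162}.

Key observation: with t_0 = -\frac{10}{9}, the parameter 5/7 appears in both the upper and lower lists and cancels.
Step ratio: r(k) = -2 * (k-4) / [(k+1) (k+2) (k+1)] ; factor over Q: parameters, x = -2, and C = -\frac{10}{9}.


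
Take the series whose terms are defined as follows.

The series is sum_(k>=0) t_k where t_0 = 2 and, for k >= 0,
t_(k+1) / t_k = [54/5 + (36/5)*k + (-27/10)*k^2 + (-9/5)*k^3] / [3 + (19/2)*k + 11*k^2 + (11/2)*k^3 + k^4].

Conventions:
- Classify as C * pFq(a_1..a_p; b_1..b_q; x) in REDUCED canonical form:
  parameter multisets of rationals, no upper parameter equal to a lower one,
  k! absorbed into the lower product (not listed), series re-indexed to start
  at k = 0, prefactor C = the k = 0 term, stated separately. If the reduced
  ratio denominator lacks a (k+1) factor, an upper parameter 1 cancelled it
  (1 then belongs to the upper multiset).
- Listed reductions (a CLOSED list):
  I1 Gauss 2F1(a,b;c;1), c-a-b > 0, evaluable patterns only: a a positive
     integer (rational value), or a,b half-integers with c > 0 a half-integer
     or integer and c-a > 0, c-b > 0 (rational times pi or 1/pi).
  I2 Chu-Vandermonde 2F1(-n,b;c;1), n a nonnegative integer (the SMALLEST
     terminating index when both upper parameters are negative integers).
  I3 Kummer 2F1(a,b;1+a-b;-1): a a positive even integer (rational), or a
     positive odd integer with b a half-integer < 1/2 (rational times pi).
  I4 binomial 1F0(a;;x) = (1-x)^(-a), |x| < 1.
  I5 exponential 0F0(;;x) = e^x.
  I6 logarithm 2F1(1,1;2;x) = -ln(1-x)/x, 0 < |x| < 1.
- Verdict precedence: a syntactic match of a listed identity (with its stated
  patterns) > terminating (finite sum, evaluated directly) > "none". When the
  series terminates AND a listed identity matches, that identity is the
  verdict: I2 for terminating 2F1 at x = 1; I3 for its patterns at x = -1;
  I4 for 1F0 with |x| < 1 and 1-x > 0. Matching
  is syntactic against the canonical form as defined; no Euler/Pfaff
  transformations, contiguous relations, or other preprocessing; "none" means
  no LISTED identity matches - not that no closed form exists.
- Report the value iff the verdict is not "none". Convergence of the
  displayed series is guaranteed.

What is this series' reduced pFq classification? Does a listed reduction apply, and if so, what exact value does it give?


Prefactor 2, argument -9/5: 1F1 with upper {-2} over lower {1}. Verdict: terminating (-2 upstairs). 3 nonzero terms in all; added directly. Sum: 311/25.

First insight: t_0 = 2 here, and the ratio is unreduced: k + 3/2 divides both sides (C = 2, x = -9/5).
Consecutive-term ratio: r(k) = (-9/5) * (k-2) / [(k+1) (k+1)] - rational in k. x = (-9/5); t_0 = 2; negate the roots.


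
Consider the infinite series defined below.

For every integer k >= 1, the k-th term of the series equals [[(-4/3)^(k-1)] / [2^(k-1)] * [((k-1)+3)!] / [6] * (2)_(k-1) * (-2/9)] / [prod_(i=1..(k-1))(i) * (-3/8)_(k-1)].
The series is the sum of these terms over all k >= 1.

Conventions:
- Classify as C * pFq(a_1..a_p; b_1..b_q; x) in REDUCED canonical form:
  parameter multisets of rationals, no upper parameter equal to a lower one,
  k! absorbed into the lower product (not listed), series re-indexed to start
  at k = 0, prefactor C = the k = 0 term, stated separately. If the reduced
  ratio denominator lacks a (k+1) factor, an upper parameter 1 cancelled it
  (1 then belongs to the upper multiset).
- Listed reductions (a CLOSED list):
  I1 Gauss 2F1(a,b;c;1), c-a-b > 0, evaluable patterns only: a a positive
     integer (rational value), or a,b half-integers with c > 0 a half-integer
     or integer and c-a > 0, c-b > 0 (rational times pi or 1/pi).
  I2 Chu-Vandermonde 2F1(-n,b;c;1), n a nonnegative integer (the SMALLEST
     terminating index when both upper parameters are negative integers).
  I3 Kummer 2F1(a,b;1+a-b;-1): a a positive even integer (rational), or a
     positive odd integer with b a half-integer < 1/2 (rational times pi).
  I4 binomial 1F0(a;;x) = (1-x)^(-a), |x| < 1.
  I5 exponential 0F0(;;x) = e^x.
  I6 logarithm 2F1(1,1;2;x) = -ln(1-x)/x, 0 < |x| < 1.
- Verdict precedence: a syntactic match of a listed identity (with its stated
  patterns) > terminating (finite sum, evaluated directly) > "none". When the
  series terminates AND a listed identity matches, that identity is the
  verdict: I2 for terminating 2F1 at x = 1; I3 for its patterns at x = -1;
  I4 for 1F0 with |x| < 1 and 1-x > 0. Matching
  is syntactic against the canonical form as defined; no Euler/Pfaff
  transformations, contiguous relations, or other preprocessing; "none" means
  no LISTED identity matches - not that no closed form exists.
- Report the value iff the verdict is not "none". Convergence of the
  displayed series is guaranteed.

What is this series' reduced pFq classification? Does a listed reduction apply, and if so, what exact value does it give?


Canonical form: C = -2/9 times 2F1 with upper {2, 4}, lower {-3/8}, x = -2/3. Verdict: none (x = -2/3): each listed identity misses the multisets {2, 4} ; {-3/8}.

First insight: with t_0 = -2/9, the two k-th powers (C = -2/9) combine into one argument.
Term ratio: r(k) = (-2/3) * (k+2) (k+4) / [(k-3/8) (k+1)] - rational in k, leading ratio (-2/3); with t_0 = -2/9, classification follows.


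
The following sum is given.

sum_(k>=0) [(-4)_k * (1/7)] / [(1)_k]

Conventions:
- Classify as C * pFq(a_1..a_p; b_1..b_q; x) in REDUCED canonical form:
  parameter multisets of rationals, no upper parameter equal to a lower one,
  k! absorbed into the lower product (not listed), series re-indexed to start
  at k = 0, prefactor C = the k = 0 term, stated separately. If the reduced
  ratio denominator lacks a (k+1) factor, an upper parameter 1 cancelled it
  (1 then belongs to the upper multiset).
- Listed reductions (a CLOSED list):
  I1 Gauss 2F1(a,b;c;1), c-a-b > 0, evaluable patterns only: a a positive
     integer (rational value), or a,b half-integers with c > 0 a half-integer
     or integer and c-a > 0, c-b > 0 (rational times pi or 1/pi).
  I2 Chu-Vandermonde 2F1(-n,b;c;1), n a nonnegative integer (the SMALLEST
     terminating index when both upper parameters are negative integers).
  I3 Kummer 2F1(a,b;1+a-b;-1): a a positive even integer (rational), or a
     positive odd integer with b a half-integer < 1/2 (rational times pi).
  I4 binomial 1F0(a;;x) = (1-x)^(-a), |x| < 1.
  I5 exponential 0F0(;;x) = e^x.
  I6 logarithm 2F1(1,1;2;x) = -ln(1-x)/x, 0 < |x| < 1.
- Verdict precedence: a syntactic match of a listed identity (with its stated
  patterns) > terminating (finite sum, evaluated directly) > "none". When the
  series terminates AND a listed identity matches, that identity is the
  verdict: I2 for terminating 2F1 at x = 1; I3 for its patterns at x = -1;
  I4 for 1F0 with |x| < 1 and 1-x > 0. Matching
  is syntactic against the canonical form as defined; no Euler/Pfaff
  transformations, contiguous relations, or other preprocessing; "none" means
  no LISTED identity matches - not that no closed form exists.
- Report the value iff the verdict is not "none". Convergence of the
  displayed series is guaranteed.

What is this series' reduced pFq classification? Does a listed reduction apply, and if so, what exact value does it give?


This is 1/7 * 1F0(-4; -; 1) in reduced canonical form. Verdict: terminating (-4 upstairs). 5 nonzero terms in all; added directly. Exact value: 0.

The tell: t_0 being 1/7, (1)_k (C = 1/7, x = 1) is k! itself.
Term ratio: r(k) = 1 * (k-4) / [(k+1)] - rational; roots negated = parameters, x = 1, C = 1/7.


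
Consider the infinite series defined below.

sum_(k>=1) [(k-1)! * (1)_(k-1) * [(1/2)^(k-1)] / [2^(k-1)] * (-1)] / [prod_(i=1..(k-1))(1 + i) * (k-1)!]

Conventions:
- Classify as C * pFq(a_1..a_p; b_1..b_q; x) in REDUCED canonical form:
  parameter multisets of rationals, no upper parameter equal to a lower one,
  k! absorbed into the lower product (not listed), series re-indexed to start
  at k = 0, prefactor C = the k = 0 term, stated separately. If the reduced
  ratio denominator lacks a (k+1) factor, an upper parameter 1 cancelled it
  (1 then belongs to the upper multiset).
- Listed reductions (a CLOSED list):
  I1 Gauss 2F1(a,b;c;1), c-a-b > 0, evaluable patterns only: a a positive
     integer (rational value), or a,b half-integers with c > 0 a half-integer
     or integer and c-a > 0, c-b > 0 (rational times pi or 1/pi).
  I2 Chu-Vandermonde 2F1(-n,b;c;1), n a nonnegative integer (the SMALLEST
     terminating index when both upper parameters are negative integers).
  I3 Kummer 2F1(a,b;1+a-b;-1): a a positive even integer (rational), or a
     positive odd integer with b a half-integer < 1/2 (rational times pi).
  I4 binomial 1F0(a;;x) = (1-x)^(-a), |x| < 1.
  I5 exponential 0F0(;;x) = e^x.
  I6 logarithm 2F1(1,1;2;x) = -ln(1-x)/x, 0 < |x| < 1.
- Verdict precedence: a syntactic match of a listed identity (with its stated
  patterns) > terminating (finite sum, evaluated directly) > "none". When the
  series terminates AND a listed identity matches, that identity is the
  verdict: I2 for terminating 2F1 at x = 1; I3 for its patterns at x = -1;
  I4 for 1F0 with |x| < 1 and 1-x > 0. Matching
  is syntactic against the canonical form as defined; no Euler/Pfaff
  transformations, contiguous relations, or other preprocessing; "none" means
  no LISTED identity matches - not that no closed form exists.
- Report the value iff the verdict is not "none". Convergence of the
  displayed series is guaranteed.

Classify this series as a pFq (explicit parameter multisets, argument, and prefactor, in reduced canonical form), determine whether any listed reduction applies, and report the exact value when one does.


The series (x = 1/4) is 2F1: upper {1, 1}, lower {2}, prefactor -1. Verdict: the logarithmic series (I6) fires (the logarithm: parameters (1,1;2), x = 1/4). Exact value: 4 * ln(3/4).

Structural cue: t_0 being -1, the lower running product (C = -1, x = 1/4) is a rising factorial.
Adjacent-term ratio: r(k) = (1/4) * (k+1) (k+1) / [(k+2) (k+1)] - rational in k, leading ratio (1/4); with t_0 = -1, classification follows.


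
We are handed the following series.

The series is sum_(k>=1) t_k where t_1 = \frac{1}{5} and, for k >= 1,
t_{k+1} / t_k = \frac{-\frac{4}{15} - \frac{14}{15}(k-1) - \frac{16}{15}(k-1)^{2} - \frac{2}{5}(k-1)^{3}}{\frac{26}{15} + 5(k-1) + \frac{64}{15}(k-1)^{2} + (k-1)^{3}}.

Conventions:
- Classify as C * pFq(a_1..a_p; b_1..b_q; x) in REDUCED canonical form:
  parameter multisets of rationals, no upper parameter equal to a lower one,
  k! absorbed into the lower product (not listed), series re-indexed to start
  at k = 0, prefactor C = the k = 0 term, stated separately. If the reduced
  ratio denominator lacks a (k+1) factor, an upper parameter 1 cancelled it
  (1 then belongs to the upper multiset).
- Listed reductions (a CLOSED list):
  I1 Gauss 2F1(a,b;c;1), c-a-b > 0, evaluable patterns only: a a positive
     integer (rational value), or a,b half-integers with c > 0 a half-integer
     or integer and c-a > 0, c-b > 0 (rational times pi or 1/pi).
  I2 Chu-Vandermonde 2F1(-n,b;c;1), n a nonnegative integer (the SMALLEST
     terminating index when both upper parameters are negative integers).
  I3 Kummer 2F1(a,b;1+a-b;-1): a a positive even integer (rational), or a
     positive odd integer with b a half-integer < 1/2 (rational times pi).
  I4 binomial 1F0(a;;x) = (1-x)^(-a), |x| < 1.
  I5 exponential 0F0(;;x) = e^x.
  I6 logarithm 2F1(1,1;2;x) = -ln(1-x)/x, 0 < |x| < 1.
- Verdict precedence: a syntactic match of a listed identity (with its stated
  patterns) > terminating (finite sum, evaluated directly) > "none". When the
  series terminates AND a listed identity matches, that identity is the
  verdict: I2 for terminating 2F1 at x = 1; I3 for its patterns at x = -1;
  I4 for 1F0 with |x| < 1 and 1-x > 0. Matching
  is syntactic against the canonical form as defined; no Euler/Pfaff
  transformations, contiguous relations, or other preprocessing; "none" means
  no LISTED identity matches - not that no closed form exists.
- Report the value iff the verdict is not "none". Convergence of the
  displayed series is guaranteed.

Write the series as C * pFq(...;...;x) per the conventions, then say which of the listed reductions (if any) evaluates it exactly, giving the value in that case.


First insight: t_0 being \frac{1}{5}, factor the ratio over Q (prefactor 1/5): negated roots = parameters.
Step ratio: r(k) = -\frac{2}{5} * (k+1) (k+1) / [(k+\frac{13}{5}) (k+1)] - poly over poly, x = -\frac{2}{5} from leading terms; C = \frac{1}{5} at k = 0.

x = -\frac{2}{5} here; the reduced form reads 2F1, upper {1, 1}, lower {\frac{13}{5}}, C = \frac{1}{5}. Verdict: none. Every listed pattern misses the 2F1 form at -\frac{2}{5}, upper {1, 1}.


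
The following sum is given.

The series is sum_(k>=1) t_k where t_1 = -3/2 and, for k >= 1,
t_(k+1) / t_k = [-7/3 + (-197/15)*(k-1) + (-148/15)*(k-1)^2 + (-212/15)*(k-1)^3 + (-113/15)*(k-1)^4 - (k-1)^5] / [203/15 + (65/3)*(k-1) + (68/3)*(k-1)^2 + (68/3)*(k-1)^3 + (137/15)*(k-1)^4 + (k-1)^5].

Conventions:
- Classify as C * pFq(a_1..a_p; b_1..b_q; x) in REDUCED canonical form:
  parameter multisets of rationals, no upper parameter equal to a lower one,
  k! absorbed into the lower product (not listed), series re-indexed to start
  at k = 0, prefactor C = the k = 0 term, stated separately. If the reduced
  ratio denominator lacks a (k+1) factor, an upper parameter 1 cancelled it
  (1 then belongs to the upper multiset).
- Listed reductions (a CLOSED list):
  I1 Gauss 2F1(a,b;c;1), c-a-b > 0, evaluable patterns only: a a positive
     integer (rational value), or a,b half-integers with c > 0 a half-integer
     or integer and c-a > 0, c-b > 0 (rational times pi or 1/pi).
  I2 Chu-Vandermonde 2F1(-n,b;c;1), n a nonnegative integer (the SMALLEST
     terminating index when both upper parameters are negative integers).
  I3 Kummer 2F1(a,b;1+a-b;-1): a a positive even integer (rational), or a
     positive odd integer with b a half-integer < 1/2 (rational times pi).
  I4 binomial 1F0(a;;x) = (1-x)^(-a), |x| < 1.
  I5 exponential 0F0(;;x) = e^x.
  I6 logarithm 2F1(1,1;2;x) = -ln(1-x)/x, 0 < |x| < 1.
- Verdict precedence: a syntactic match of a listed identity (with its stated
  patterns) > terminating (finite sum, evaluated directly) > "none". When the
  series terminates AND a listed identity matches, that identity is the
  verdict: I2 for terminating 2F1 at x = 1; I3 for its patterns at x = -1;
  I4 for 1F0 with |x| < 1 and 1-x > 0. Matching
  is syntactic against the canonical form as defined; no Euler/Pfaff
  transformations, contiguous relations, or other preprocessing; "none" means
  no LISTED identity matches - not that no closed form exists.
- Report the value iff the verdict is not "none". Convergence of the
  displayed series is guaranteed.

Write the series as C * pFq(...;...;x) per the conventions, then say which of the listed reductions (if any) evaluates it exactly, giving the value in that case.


x = -1 here; the reduced form reads 2F1, upper {1/5, 5}, lower {29/5}, C = -3/2. Verdict: none here - no I1-I6 shape fits x = -1 with lower {29/5}.

The tell: t_0 = -3/2 here, and the parameter 7/3 appears in both the upper and lower lists and cancels (alongside the other common factor).
Term ratio: r(k) = (-1) * (k+1/5) (k+5) / [(k+29/5) (k+1)] - rational; roots negated = parameters, x = (-1), C = -3/2.


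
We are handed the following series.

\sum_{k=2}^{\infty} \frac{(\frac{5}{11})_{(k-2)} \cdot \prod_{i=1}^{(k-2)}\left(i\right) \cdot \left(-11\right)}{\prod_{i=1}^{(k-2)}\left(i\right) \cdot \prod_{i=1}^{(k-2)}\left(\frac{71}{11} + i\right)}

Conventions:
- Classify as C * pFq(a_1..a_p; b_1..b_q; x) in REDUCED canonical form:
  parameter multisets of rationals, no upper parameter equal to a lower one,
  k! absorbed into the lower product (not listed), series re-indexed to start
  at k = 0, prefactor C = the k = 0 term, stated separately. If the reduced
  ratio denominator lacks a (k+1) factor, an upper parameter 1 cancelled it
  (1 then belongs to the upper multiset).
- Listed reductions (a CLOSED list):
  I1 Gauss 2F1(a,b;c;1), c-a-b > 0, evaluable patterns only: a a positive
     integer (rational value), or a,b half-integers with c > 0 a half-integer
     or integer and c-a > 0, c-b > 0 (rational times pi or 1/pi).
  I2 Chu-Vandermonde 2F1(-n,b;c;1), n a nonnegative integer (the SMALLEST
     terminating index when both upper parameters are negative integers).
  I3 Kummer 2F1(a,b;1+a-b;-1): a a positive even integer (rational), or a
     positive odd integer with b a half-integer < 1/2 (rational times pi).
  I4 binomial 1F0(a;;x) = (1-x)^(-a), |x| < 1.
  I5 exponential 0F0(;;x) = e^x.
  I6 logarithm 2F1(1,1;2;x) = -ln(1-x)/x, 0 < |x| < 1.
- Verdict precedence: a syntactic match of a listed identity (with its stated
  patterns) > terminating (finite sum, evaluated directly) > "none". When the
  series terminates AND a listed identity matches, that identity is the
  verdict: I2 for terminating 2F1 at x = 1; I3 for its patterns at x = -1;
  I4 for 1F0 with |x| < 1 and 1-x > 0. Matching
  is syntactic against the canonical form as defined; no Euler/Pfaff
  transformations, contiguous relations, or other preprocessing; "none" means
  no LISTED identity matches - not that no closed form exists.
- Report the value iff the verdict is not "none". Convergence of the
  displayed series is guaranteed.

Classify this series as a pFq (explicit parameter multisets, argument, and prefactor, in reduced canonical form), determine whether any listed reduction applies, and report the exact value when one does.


Reduced: x = 1, 2F1, upper = {\frac{5}{11}, 1}, lower = {\frac{82}{11}}, C = -11. Verdict: this is Gauss's theorem (I1) (x = 1: the Gamma ratio telescopes since c-a-b = 6 > 0 and a = 1 in Z>0). Its exact value is -\frac{71}{6}.

The tell: x = 1 and the running product (prefactor -11) telescopes to a rising factorial.
Consecutive-term ratio: r(k) = 1 * (k+\frac{5}{11}) (k+1) / [(k+\frac{82}{11}) (k+1)] - poly over poly, x = 1 from leading terms; C = -11 at k = 0.


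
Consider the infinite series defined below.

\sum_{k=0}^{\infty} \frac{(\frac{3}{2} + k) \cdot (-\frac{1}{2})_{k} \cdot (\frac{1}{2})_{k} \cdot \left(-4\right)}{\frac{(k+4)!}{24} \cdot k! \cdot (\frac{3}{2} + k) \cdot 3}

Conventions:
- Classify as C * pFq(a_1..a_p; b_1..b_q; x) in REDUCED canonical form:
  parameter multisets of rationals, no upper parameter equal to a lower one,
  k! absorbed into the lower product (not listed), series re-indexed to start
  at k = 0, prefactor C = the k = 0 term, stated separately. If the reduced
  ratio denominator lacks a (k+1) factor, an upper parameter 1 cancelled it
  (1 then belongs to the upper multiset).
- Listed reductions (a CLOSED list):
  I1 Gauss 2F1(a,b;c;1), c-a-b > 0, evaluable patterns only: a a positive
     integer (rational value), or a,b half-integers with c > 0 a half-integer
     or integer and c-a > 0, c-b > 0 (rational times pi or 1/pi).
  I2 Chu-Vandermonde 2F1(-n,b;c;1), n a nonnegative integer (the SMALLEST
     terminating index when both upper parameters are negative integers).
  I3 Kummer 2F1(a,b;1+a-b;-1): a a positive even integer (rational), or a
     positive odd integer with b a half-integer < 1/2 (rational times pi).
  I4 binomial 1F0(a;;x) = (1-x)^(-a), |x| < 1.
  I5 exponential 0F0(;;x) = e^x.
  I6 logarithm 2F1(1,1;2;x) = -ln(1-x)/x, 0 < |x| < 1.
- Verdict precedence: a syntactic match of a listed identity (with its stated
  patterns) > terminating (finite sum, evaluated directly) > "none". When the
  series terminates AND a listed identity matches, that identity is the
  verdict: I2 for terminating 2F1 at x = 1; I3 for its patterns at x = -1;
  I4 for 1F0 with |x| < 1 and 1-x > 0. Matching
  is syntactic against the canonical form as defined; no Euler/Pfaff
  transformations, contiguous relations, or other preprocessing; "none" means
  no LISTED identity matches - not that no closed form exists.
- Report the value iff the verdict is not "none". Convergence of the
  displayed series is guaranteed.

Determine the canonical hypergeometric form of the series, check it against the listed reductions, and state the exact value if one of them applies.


Structural cue: t_0 = -\frac{4}{3} here, and the factor k + 3/2 cancels (top and bottom), leaving C = -4/3, x = 1.
Consecutive-term ratio: r(k) = 1 * (k-\frac{1}{2}) (k+\frac{1}{2}) / [(k+5) (k+1)] - rational; roots negated = parameters, x = 1, C = -\frac{4}{3}.

This is -\frac{4}{3} * 2F1(-\frac{1}{2}, \frac{1}{2}; 5; 1) in reduced canonical form. Verdict (x = 1): Gauss (I1, half-integer pattern) applies (x = 1; upper {-\frac{1}{2}, \frac{1}{2}} half-integers, c = 5 in the evaluable pattern). Its exact value is \left(-\frac{131072}{33075}\right) / \pi.


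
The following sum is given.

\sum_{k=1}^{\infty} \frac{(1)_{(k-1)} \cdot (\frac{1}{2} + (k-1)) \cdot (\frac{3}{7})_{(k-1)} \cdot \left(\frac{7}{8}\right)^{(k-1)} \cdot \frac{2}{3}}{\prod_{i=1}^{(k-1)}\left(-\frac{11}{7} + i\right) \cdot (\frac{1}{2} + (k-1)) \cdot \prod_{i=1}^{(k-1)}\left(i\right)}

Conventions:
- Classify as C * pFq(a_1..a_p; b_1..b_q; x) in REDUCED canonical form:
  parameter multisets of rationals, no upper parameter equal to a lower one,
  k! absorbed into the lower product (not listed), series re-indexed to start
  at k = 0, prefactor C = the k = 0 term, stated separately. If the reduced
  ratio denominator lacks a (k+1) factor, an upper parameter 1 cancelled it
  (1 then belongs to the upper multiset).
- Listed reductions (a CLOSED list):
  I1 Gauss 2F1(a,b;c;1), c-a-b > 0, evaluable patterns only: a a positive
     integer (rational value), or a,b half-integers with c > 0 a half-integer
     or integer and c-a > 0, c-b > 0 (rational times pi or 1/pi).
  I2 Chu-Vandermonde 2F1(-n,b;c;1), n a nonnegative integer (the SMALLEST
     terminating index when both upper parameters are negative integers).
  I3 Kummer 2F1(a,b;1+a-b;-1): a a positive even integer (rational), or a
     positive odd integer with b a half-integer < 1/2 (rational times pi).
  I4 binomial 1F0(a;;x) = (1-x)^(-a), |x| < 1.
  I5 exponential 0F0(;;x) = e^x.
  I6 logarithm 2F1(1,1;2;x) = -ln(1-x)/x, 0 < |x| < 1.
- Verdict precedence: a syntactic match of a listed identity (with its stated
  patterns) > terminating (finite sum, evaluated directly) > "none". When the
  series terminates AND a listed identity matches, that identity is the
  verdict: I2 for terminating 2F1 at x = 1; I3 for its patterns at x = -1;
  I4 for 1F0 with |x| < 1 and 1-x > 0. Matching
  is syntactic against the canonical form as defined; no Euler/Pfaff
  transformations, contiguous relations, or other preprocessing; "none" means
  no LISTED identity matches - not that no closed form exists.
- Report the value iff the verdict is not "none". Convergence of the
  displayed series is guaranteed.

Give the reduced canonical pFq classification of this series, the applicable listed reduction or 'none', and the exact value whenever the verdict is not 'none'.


The series (x = \frac{7}{8}) is 2F1: upper {\frac{3}{7}, 1}, lower {-\frac{4}{7}}, prefactor \frac{2}{3}. Verdict: none. Every listed pattern misses the 2F1 form at \frac{7}{8}, upper {\frac{3}{7}, 1}.

Structural cue: from the first term \frac{2}{3}: the factor k + 1/2 cancels (top and bottom), leaving C = 2/3.
Term ratio: r(k) = \frac{7}{8} * (k+\frac{3}{7}) (k+1) / [(k-\frac{4}{7}) (k+1)] - rational in k. x = \frac{7}{8}; t_0 = \frac{2}{3}; negate the roots.


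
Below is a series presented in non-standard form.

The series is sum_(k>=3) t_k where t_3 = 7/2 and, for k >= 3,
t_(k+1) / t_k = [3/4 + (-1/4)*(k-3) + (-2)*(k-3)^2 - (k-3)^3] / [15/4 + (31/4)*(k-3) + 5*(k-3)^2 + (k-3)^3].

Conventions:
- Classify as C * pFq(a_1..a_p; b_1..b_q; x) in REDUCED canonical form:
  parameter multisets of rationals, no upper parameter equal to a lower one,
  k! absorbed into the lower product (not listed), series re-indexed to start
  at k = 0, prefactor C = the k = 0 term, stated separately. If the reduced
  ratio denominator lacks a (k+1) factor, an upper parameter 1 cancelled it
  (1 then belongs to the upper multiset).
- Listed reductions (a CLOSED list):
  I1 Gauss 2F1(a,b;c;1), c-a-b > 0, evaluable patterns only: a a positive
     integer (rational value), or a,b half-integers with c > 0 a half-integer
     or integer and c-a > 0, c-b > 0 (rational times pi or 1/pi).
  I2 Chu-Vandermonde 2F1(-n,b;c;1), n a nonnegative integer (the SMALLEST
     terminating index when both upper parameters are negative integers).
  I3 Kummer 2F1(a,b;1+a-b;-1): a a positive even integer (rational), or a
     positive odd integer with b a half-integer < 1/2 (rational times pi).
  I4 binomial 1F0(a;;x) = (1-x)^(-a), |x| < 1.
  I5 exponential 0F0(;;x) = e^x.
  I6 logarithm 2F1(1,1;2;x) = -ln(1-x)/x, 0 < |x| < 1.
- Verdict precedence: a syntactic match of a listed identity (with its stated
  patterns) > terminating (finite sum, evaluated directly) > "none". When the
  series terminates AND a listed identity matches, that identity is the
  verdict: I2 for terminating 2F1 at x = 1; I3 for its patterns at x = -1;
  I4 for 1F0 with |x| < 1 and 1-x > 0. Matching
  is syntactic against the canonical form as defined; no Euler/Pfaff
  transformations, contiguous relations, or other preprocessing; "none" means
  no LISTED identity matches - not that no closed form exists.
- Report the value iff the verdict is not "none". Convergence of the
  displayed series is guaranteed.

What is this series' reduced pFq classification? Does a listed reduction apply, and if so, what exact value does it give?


Prefactor 7/2, argument -1: 2F1 with upper {-1/2, 1} over lower {5/2}. Verdict: Kummer (I3) fires (x = -1; c = 5/2 equals 1+a-b for upper {-1/2, 1}: listed pattern). Value: (21/16) * pi.

Key observation: t_0 being 7/2, the expanded ratio factors over Q; C = 7/2, x = -1, roots give parameters.
Adjacent-term ratio: r(k) = (-1) * (k-1/2) (k+1) / [(k+5/2) (k+1)] - rational; roots negated = parameters, x = (-1), C = 7/2.
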